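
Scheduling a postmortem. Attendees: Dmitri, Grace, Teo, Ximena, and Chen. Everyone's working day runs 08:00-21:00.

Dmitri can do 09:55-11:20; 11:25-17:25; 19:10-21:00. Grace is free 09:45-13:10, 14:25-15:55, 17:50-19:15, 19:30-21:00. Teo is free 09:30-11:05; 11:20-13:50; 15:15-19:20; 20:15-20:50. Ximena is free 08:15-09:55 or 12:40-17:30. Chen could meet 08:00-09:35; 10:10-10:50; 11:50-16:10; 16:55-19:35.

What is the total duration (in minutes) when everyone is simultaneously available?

70

Dmitri ∩ Grace: 09:55-11:20, 11:25-13:10, 14:25-15:55, 19:10-19:15, 19:30-21:00.
Dmitri ∩ Grace ∩ Teo: 09:55-11:05, 11:25-13:10, 15:15-15:55, 19:10-19:15, 20:15-20:50.
Dmitri ∩ Grace ∩ Teo ∩ Ximena: 12:40-13:10, 15:15-15:55.
Dmitri ∩ Grace ∩ Teo ∩ Ximena ∩ Chen: 12:40-13:10, 15:15-15:55.
Summing the common windows: 30 + 40 = 70 minutes.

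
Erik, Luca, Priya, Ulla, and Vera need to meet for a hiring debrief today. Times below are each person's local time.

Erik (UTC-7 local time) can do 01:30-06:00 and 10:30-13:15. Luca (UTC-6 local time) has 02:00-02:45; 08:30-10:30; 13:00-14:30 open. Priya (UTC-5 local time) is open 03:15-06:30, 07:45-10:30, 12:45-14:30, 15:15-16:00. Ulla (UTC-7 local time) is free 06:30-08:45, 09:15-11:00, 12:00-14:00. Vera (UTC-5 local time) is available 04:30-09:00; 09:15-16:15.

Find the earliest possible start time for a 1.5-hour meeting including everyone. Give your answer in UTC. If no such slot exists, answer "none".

Erik in UTC: 08:30-13:00, 17:30-20:15 (add 7h to convert from UTC-7).
Luca in UTC: 08:00-08:45, 14:30-16:30, 19:00-20:30 (add 6h to convert from UTC-6).
Priya in UTC: 08:15-11:30, 12:45-15:30, 17:45-19:30, 20:15-21:00 (add 5h to convert from UTC-5).
Ulla in UTC: 13:30-15:45, 16:15-18:00, 19:00-21:00 (add 7h to convert from UTC-7).
Vera in UTC: 09:30-14:00, 14:15-21:15 (add 5h to convert from UTC-5).
Erik ∩ Luca: 08:30-08:45, 19:00-20:15.
Erik ∩ Luca ∩ Priya: 08:30-08:45, 19:00-19:30.
Erik ∩ Luca ∩ Priya ∩ Ulla: 19:00-19:30.
Erik ∩ Luca ∩ Priya ∩ Ulla ∩ Vera: 19:00-19:30.
No common window is at least 90 minutes long.

none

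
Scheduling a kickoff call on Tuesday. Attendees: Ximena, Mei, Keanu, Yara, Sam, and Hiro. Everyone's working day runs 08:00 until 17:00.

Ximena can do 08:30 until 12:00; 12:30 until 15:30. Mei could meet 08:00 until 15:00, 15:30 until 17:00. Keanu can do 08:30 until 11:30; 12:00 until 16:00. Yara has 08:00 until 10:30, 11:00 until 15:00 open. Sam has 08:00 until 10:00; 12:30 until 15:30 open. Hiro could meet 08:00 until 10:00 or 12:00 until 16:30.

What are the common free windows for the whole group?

Ximena ∩ Mei: 08:30-12:00, 12:30-15:00.
Ximena ∩ Mei ∩ Keanu: 08:30-11:30, 12:30-15:00.
Ximena ∩ Mei ∩ Keanu ∩ Yara: 08:30-10:30, 11:00-11:30, 12:30-15:00.
Ximena ∩ Mei ∩ Keanu ∩ Yara ∩ Sam: 08:30-10:00, 12:30-15:00.
Ximena ∩ Mei ∩ Keanu ∩ Yara ∩ Sam ∩ Hiro: 08:30-10:00, 12:30-15:00.

08:30-10:00, 12:30-15:00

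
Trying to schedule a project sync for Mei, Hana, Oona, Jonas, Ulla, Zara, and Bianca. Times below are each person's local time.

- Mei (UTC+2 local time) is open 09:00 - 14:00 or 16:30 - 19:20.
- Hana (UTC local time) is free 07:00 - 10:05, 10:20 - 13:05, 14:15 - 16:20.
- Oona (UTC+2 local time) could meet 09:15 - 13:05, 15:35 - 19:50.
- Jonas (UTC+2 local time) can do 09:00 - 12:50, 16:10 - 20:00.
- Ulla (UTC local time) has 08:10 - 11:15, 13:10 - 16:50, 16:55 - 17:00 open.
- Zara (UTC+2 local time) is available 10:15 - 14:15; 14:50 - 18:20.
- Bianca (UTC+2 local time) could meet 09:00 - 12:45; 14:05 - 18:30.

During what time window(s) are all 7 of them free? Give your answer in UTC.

08:15-10:05, 10:20-10:45, 14:30-16:20

Mei in UTC: 07:00-12:00, 14:30-17:20 (subtract 2h to convert from UTC+2).
Hana in UTC: 07:00-10:05, 10:20-13:05, 14:15-16:20.
Oona in UTC: 07:15-11:05, 13:35-17:50 (subtract 2h to convert from UTC+2).
Jonas in UTC: 07:00-10:50, 14:10-18:00 (subtract 2h to convert from UTC+2).
Ulla in UTC: 08:10-11:15, 13:10-16:50, 16:55-17:00.
Zara in UTC: 08:15-12:15, 12:50-16:20 (subtract 2h to convert from UTC+2).
Bianca in UTC: 07:00-10:45, 12:05-16:30 (subtract 2h to convert from UTC+2).
Mei ∩ Hana: 07:00-10:05, 10:20-12:00, 14:30-16:20.
Mei ∩ Hana ∩ Oona: 07:15-10:05, 10:20-11:05, 14:30-16:20.
Mei ∩ Hana ∩ Oona ∩ Jonas: 07:15-10:05, 10:20-10:50, 14:30-16:20.
Mei ∩ Hana ∩ Oona ∩ Jonas ∩ Ulla: 08:10-10:05, 10:20-10:50, 14:30-16:20.
Mei ∩ Hana ∩ Oona ∩ Jonas ∩ Ulla ∩ Zara: 08:15-10:05, 10:20-10:50, 14:30-16:20.
Mei ∩ Hana ∩ Oona ∩ Jonas ∩ Ulla ∩ Zara ∩ Bianca: 08:15-10:05, 10:20-10:45, 14:30-16:20.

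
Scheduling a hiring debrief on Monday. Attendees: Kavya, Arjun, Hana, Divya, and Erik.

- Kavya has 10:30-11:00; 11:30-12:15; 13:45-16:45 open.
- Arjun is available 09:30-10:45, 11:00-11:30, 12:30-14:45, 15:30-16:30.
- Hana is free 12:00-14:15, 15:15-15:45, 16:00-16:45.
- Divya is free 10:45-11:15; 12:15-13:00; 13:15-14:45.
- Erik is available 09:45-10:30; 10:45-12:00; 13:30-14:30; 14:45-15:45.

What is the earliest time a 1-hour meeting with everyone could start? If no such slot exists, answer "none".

Kavya ∩ Arjun: 10:30-10:45, 13:45-14:45, 15:30-16:30.
Kavya ∩ Arjun ∩ Hana: 13:45-14:15, 15:30-15:45, 16:00-16:30.
Kavya ∩ Arjun ∩ Hana ∩ Divya: 13:45-14:15.
Kavya ∩ Arjun ∩ Hana ∩ Divya ∩ Erik: 13:45-14:15.
Those are the intersection windows.
No common window is at least 60 minutes long.

none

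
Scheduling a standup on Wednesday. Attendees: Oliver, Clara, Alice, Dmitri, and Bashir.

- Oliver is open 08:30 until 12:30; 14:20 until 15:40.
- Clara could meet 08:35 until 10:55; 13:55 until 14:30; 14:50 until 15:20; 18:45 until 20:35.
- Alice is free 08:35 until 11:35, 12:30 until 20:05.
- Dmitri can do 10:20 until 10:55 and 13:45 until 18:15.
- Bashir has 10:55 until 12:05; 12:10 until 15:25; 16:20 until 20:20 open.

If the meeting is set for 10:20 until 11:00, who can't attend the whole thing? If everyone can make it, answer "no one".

Bashir, Clara, Dmitri

Oliver: free for 10:20-11:00. Clara: not fully free for 10:20-11:00. Alice: free for 10:20-11:00. Dmitri: not fully free for 10:20-11:00. Bashir: not fully free for 10:20-11:00.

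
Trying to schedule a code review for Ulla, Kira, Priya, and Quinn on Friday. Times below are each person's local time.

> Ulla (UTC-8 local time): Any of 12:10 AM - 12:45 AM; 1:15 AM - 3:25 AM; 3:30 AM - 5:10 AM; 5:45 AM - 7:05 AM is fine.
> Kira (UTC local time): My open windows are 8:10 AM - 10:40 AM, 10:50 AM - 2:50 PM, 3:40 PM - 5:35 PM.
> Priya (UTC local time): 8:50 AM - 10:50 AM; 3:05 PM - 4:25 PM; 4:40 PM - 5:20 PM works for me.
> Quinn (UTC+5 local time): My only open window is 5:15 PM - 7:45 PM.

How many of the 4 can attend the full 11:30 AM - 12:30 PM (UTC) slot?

Ulla in UTC: 08:10-08:45, 09:15-11:25, 11:30-13:10, 13:45-15:05 (add 8h to convert from UTC-8).
Kira in UTC: 08:10-10:40, 10:50-14:50, 15:40-17:35.
Priya in UTC: 08:50-10:50, 15:05-16:25, 16:40-17:20.
Quinn in UTC: 12:15-14:45 (subtract 5h to convert from UTC+5).
Ulla and Kira can make the full 11:30-12:30 slot — that's 2.

2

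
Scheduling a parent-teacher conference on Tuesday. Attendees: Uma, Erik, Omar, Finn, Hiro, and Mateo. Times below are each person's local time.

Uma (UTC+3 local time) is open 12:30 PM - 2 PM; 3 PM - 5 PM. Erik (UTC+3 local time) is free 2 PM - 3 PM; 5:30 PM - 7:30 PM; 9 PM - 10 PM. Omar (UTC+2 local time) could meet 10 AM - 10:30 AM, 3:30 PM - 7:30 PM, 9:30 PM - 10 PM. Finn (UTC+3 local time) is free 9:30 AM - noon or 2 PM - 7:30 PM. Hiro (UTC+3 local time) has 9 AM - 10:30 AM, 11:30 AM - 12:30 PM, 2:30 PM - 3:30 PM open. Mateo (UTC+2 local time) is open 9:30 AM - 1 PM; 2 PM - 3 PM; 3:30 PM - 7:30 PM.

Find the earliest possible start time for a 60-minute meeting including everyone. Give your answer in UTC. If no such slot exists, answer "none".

none

Uma in UTC: 09:30-11:00, 12:00-14:00 (subtract 3h to convert from UTC+3).
Erik in UTC: 11:00-12:00, 14:30-16:30, 18:00-19:00 (subtract 3h to convert from UTC+3).
Omar in UTC: 08:00-08:30, 13:30-17:30, 19:30-20:00 (subtract 2h to convert from UTC+2).
Finn in UTC: 06:30-09:00, 11:00-16:30 (subtract 3h to convert from UTC+3).
Hiro in UTC: 06:00-07:30, 08:30-09:30, 11:30-12:30 (subtract 3h to convert from UTC+3).
Mateo in UTC: 07:30-11:00, 12:00-13:00, 13:30-17:30 (subtract 2h to convert from UTC+2).
Uma ∩ Erik: ∅.
Uma ∩ Erik ∩ Omar: ∅.
Uma ∩ Erik ∩ Omar ∩ Finn: ∅.
Uma ∩ Erik ∩ Omar ∩ Finn ∩ Hiro: ∅.
Uma ∩ Erik ∩ Omar ∩ Finn ∩ Hiro ∩ Mateo: ∅.
There is no time when everyone is free.
No common window is at least 60 minutes long.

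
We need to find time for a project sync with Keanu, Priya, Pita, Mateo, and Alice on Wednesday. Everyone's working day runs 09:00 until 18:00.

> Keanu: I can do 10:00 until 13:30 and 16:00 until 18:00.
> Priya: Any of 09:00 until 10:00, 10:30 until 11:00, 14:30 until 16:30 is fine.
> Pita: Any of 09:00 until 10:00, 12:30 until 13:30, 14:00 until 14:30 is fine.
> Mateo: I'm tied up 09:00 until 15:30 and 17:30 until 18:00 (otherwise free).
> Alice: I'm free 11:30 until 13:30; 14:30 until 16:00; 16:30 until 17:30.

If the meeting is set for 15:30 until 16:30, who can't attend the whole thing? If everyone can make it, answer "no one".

Keanu free: 10:00-13:30, 16:00-18:00.
Priya free: 09:00-10:00, 10:30-11:00, 14:30-16:30.
Pita free: 09:00-10:00, 12:30-13:30, 14:00-14:30.
Mateo free: 15:30-17:30 (invert busy blocks within the working day).
Alice free: 11:30-13:30, 14:30-16:00, 16:30-17:30.
Keanu: not fully free for 15:30-16:30. Priya: free for 15:30-16:30. Pita: not fully free for 15:30-16:30. Mateo: free for 15:30-16:30. Alice: not fully free for 15:30-16:30.

Alice, Keanu, Pita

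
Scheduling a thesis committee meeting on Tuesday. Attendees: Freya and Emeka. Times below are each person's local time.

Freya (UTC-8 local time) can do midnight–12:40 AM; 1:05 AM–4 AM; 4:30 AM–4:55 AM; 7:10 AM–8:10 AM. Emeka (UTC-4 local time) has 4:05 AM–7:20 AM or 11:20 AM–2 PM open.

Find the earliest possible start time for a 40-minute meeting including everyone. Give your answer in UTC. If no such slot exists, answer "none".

Freya in UTC: 08:00-08:40, 09:05-12:00, 12:30-12:55, 15:10-16:10 (add 8h to convert from UTC-8).
Emeka in UTC: 08:05-11:20, 15:20-18:00 (add 4h to convert from UTC-4).
Freya ∩ Emeka: 08:05-08:40, 09:05-11:20, 15:20-16:10.
The first common window of at least 40 minutes is 09:05-11:20, so the earliest start is 09:05.

09:05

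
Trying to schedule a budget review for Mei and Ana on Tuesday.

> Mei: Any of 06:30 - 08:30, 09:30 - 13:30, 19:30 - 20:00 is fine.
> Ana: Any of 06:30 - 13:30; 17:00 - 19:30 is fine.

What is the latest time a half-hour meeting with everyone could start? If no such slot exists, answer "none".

Mei ∩ Ana: 06:30-08:30, 09:30-13:30.
So the common availability across everyone is 06:30-08:30, 09:30-13:30.
The last common window of at least 30 minutes is 09:30-13:30; a 30-minute meeting can start as late as 13:00 and still end by 13:30.

13:00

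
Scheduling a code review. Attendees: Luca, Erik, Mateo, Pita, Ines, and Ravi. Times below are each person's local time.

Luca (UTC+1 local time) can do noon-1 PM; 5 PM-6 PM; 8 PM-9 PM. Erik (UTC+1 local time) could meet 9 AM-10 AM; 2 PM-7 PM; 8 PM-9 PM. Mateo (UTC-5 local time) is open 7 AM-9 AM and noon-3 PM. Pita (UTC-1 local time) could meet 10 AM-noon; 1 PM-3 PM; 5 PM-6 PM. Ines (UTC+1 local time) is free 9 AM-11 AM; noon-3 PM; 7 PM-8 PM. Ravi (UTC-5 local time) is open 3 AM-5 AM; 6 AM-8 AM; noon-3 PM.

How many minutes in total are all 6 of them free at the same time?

0

Luca in UTC: 11:00-12:00, 16:00-17:00, 19:00-20:00 (subtract 1h to convert from UTC+1).
Erik in UTC: 08:00-09:00, 13:00-18:00, 19:00-20:00 (subtract 1h to convert from UTC+1).
Mateo in UTC: 12:00-14:00, 17:00-20:00 (add 5h to convert from UTC-5).
Pita in UTC: 11:00-13:00, 14:00-16:00, 18:00-19:00 (add 1h to convert from UTC-1).
Ines in UTC: 08:00-10:00, 11:00-14:00, 18:00-19:00 (subtract 1h to convert from UTC+1).
Ravi in UTC: 08:00-10:00, 11:00-13:00, 17:00-20:00 (add 5h to convert from UTC-5).
Luca ∩ Erik: 16:00-17:00, 19:00-20:00.
Luca ∩ Erik ∩ Mateo: 19:00-20:00.
Luca ∩ Erik ∩ Mateo ∩ Pita: ∅.
Luca ∩ Erik ∩ Mateo ∩ Pita ∩ Ines: ∅.
Luca ∩ Erik ∩ Mateo ∩ Pita ∩ Ines ∩ Ravi: ∅.
There is no time when everyone is free.
There is no common window, so the total is 0 minutes.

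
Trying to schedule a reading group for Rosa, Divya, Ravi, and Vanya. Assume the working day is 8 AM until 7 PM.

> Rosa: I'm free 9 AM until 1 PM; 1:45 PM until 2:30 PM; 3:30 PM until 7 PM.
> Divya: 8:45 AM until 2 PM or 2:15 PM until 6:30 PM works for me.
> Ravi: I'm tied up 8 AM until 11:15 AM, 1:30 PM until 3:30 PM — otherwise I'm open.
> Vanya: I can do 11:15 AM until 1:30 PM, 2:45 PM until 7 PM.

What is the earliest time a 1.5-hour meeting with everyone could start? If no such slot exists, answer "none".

11:15

Rosa free: 09:00-13:00, 13:45-14:30, 15:30-19:00.
Divya free: 08:45-14:00, 14:15-18:30.
Ravi free: 11:15-13:30, 15:30-19:00 (invert busy blocks within the working day).
Vanya free: 11:15-13:30, 14:45-19:00.
Rosa ∩ Divya: 09:00-13:00, 13:45-14:00, 14:15-14:30, 15:30-18:30.
Rosa ∩ Divya ∩ Ravi: 11:15-13:00, 15:30-18:30.
Rosa ∩ Divya ∩ Ravi ∩ Vanya: 11:15-13:00, 15:30-18:30.
So the common availability across everyone is 11:15-13:00, 15:30-18:30.
The first common window of at least 90 minutes is 11:15-13:00, so the earliest start is 11:15.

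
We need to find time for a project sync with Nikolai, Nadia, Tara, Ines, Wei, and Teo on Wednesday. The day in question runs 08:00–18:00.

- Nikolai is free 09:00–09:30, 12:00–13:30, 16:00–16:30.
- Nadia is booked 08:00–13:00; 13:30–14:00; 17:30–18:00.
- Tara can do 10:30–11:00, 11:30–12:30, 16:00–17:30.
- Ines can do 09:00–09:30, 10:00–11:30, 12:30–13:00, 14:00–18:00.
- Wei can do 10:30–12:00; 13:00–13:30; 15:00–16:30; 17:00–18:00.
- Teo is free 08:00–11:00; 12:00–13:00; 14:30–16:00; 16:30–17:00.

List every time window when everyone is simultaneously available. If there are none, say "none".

Nikolai free: 09:00-09:30, 12:00-13:30, 16:00-16:30.
Nadia free: 13:00-13:30, 14:00-17:30 (invert busy blocks within the working day).
Tara free: 10:30-11:00, 11:30-12:30, 16:00-17:30.
Ines free: 09:00-09:30, 10:00-11:30, 12:30-13:00, 14:00-18:00.
Wei free: 10:30-12:00, 13:00-13:30, 15:00-16:30, 17:00-18:00.
Teo free: 08:00-11:00, 12:00-13:00, 14:30-16:00, 16:30-17:00.
Nikolai ∩ Nadia: 13:00-13:30, 16:00-16:30.
Nikolai ∩ Nadia ∩ Tara: 16:00-16:30.
Nikolai ∩ Nadia ∩ Tara ∩ Ines: 16:00-16:30.
Nikolai ∩ Nadia ∩ Tara ∩ Ines ∩ Wei: 16:00-16:30.
Nikolai ∩ Nadia ∩ Tara ∩ Ines ∩ Wei ∩ Teo: ∅.
There is no time when everyone is free.

none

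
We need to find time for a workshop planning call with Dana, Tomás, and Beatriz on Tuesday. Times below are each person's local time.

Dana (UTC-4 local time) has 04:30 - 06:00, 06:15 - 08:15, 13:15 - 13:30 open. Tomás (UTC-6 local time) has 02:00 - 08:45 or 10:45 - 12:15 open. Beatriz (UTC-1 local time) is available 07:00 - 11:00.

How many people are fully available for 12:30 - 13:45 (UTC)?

1

Dana in UTC: 08:30-10:00, 10:15-12:15, 17:15-17:30 (add 4h to convert from UTC-4).
Tomás in UTC: 08:00-14:45, 16:45-18:15 (add 6h to convert from UTC-6).
Beatriz in UTC: 08:00-12:00 (add 1h to convert from UTC-1).
Tomás can make the full 12:30-13:45 slot — that's 1.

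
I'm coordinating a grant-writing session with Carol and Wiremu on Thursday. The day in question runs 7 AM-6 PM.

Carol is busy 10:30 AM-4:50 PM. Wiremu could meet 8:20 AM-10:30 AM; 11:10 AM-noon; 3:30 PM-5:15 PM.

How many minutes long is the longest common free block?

Carol free: 07:00-10:30, 16:50-18:00 (invert busy blocks within the working day).
Wiremu free: 08:20-10:30, 11:10-12:00, 15:30-17:15.
Carol ∩ Wiremu: 08:20-10:30, 16:50-17:15.
Those are the intersection windows.
The longest is 08:20-10:30 at 130 minutes.

130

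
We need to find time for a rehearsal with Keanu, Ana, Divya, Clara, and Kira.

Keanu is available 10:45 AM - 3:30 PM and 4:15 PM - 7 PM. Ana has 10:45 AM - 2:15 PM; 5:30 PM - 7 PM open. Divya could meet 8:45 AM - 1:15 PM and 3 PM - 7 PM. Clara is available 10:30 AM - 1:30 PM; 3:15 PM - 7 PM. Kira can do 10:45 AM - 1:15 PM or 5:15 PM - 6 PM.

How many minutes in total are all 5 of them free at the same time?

180

Keanu ∩ Ana: 10:45-14:15, 17:30-19:00.
Keanu ∩ Ana ∩ Divya: 10:45-13:15, 17:30-19:00.
Keanu ∩ Ana ∩ Divya ∩ Clara: 10:45-13:15, 17:30-19:00.
Keanu ∩ Ana ∩ Divya ∩ Clara ∩ Kira: 10:45-13:15, 17:30-18:00.
Summing the common windows: 150 + 30 = 180 minutes.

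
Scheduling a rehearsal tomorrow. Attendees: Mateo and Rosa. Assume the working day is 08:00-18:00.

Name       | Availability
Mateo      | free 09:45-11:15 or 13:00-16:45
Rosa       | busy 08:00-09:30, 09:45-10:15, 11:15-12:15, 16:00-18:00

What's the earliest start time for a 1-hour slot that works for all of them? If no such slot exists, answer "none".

10:15

Mateo free: 09:45-11:15, 13:00-16:45.
Rosa free: 09:30-09:45, 10:15-11:15, 12:15-16:00 (invert busy blocks within the working day).
Mateo ∩ Rosa: 10:15-11:15, 13:00-16:00.
So the common availability across everyone is 10:15-11:15, 13:00-16:00.
The first common window of at least 60 minutes is 10:15-11:15, so the earliest start is 10:15.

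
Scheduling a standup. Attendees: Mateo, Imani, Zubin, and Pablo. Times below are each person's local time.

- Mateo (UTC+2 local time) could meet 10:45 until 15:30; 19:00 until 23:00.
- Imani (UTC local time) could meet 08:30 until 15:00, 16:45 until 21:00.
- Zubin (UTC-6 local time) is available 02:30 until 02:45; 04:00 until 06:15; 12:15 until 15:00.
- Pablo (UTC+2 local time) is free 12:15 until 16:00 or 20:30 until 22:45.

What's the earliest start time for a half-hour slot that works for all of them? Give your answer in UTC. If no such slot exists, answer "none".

10:15

Mateo in UTC: 08:45-13:30, 17:00-21:00 (subtract 2h to convert from UTC+2).
Imani in UTC: 08:30-15:00, 16:45-21:00.
Zubin in UTC: 08:30-08:45, 10:00-12:15, 18:15-21:00 (add 6h to convert from UTC-6).
Pablo in UTC: 10:15-14:00, 18:30-20:45 (subtract 2h to convert from UTC+2).
Mateo ∩ Imani: 08:45-13:30, 17:00-21:00.
Mateo ∩ Imani ∩ Zubin: 10:00-12:15, 18:15-21:00.
Mateo ∩ Imani ∩ Zubin ∩ Pablo: 10:15-12:15, 18:30-20:45.
The first common window of at least 30 minutes is 10:15-12:15, so the earliest start is 10:15.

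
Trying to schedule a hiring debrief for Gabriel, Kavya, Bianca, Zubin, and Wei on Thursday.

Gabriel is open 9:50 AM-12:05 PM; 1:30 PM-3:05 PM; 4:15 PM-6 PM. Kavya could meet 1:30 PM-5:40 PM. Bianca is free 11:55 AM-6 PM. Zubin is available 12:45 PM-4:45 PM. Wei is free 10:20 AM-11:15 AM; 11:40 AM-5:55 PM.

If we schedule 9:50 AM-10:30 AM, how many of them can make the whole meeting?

Gabriel can make the full 09:50-10:30 slot — that's 1.

1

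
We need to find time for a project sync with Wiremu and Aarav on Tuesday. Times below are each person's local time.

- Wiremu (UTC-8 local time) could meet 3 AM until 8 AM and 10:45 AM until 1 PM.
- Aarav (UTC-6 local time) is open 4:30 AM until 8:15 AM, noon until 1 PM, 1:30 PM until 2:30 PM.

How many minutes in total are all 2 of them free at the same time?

Wiremu in UTC: 11:00-16:00, 18:45-21:00 (add 8h to convert from UTC-8).
Aarav in UTC: 10:30-14:15, 18:00-19:00, 19:30-20:30 (add 6h to convert from UTC-6).
Wiremu ∩ Aarav: 11:00-14:15, 18:45-19:00, 19:30-20:30.
Summing the common windows: 195 + 15 + 60 = 270 minutes.

270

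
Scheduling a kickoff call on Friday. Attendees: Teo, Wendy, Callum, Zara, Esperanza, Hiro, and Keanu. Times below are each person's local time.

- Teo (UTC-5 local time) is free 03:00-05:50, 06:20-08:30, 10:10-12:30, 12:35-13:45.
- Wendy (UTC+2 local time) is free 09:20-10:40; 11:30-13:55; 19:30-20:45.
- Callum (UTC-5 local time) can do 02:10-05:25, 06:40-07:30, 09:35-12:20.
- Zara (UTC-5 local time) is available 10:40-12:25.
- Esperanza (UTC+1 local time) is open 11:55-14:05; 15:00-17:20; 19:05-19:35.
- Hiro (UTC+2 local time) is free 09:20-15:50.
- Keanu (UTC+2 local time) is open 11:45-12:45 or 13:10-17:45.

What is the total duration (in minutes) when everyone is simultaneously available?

0

Teo in UTC: 08:00-10:50, 11:20-13:30, 15:10-17:30, 17:35-18:45 (add 5h to convert from UTC-5).
Wendy in UTC: 07:20-08:40, 09:30-11:55, 17:30-18:45 (subtract 2h to convert from UTC+2).
Callum in UTC: 07:10-10:25, 11:40-12:30, 14:35-17:20 (add 5h to convert from UTC-5).
Zara in UTC: 15:40-17:25 (add 5h to convert from UTC-5).
Esperanza in UTC: 10:55-13:05, 14:00-16:20, 18:05-18:35 (subtract 1h to convert from UTC+1).
Hiro in UTC: 07:20-13:50 (subtract 2h to convert from UTC+2).
Keanu in UTC: 09:45-10:45, 11:10-15:45 (subtract 2h to convert from UTC+2).
Teo ∩ Wendy: 08:00-08:40, 09:30-10:50, 11:20-11:55, 17:35-18:45.
Teo ∩ Wendy ∩ Callum: 08:00-08:40, 09:30-10:25, 11:40-11:55.
Teo ∩ Wendy ∩ Callum ∩ Zara: ∅.
Teo ∩ Wendy ∩ Callum ∩ Zara ∩ Esperanza: ∅.
Teo ∩ Wendy ∩ Callum ∩ Zara ∩ Esperanza ∩ Hiro: ∅.
Teo ∩ Wendy ∩ Callum ∩ Zara ∩ Esperanza ∩ Hiro ∩ Keanu: ∅.
There is no time when everyone is free.
There is no common window, so the total is 0 minutes.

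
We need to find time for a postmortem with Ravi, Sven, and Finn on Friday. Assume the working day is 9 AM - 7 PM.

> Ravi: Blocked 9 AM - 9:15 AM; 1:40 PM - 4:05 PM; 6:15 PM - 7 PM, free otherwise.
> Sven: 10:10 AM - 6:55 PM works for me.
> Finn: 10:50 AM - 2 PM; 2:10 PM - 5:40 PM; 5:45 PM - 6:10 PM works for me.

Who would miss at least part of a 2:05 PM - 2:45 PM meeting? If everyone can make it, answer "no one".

Ravi free: 09:15-13:40, 16:05-18:15 (invert busy blocks within the working day).
Sven free: 10:10-18:55.
Finn free: 10:50-14:00, 14:10-17:40, 17:45-18:10.
Ravi: not fully free for 14:05-14:45. Sven: free for 14:05-14:45. Finn: not fully free for 14:05-14:45.

Finn, Ravi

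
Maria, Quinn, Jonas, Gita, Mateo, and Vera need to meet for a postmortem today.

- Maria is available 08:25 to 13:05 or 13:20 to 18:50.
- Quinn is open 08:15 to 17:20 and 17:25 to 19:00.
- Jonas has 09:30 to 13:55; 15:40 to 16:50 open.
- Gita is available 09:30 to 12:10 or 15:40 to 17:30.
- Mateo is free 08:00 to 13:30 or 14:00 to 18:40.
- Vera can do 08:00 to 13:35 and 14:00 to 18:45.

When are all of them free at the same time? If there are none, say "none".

Maria ∩ Quinn: 08:25-13:05, 13:20-17:20, 17:25-18:50.
Maria ∩ Quinn ∩ Jonas: 09:30-13:05, 13:20-13:55, 15:40-16:50.
Maria ∩ Quinn ∩ Jonas ∩ Gita: 09:30-12:10, 15:40-16:50.
Maria ∩ Quinn ∩ Jonas ∩ Gita ∩ Mateo: 09:30-12:10, 15:40-16:50.
Maria ∩ Quinn ∩ Jonas ∩ Gita ∩ Mateo ∩ Vera: 09:30-12:10, 15:40-16:50.
Those are the intersection windows.

09:30-12:10, 15:40-16:50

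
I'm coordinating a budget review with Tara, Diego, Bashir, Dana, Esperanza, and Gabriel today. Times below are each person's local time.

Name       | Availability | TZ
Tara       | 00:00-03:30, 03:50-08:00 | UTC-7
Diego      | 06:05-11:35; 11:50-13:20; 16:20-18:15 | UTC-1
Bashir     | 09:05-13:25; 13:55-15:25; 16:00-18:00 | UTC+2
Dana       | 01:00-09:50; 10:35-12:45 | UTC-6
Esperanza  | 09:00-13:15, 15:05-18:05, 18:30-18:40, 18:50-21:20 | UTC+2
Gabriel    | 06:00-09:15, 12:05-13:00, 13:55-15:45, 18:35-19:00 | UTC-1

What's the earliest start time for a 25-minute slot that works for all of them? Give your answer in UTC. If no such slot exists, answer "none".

Tara in UTC: 07:00-10:30, 10:50-15:00 (add 7h to convert from UTC-7).
Diego in UTC: 07:05-12:35, 12:50-14:20, 17:20-19:15 (add 1h to convert from UTC-1).
Bashir in UTC: 07:05-11:25, 11:55-13:25, 14:00-16:00 (subtract 2h to convert from UTC+2).
Dana in UTC: 07:00-15:50, 16:35-18:45 (add 6h to convert from UTC-6).
Esperanza in UTC: 07:00-11:15, 13:05-16:05, 16:30-16:40, 16:50-19:20 (subtract 2h to convert from UTC+2).
Gabriel in UTC: 07:00-10:15, 13:05-14:00, 14:55-16:45, 19:35-20:00 (add 1h to convert from UTC-1).
Tara ∩ Diego: 07:05-10:30, 10:50-12:35, 12:50-14:20.
Tara ∩ Diego ∩ Bashir: 07:05-10:30, 10:50-11:25, 11:55-12:35, 12:50-13:25, 14:00-14:20.
Tara ∩ Diego ∩ Bashir ∩ Dana: 07:05-10:30, 10:50-11:25, 11:55-12:35, 12:50-13:25, 14:00-14:20.
Tara ∩ Diego ∩ Bashir ∩ Dana ∩ Esperanza: 07:05-10:30, 10:50-11:15, 13:05-13:25, 14:00-14:20.
Tara ∩ Diego ∩ Bashir ∩ Dana ∩ Esperanza ∩ Gabriel: 07:05-10:15, 13:05-13:25.
The first common window of at least 25 minutes is 07:05-10:15, so the earliest start is 07:05.

07:05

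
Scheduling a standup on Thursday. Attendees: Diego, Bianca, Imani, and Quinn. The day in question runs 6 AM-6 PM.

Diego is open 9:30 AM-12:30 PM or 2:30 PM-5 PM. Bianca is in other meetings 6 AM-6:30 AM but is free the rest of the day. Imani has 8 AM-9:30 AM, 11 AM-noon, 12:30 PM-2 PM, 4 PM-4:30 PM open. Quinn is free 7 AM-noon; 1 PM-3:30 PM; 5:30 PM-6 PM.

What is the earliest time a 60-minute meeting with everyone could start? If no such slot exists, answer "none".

11:00

Diego free: 09:30-12:30, 14:30-17:00.
Bianca free: 06:30-18:00 (invert busy blocks within the working day).
Imani free: 08:00-09:30, 11:00-12:00, 12:30-14:00, 16:00-16:30.
Quinn free: 07:00-12:00, 13:00-15:30, 17:30-18:00.
Diego ∩ Bianca: 09:30-12:30, 14:30-17:00.
Diego ∩ Bianca ∩ Imani: 11:00-12:00, 16:00-16:30.
Diego ∩ Bianca ∩ Imani ∩ Quinn: 11:00-12:00.
The first common window of at least 60 minutes is 11:00-12:00, so the earliest start is 11:00.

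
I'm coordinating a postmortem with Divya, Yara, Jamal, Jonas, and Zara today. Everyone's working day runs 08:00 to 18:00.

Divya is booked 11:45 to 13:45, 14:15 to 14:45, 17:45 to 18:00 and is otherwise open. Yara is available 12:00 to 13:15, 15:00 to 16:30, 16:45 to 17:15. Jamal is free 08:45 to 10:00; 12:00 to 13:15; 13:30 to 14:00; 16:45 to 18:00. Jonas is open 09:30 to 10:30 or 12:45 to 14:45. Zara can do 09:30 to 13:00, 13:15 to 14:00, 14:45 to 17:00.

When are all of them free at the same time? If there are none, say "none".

Divya free: 08:00-11:45, 13:45-14:15, 14:45-17:45 (invert busy blocks within the working day).
Yara free: 12:00-13:15, 15:00-16:30, 16:45-17:15.
Jamal free: 08:45-10:00, 12:00-13:15, 13:30-14:00, 16:45-18:00.
Jonas free: 09:30-10:30, 12:45-14:45.
Zara free: 09:30-13:00, 13:15-14:00, 14:45-17:00.
Divya ∩ Yara: 15:00-16:30, 16:45-17:15.
Divya ∩ Yara ∩ Jamal: 16:45-17:15.
Divya ∩ Yara ∩ Jamal ∩ Jonas: ∅.
Divya ∩ Yara ∩ Jamal ∩ Jonas ∩ Zara: ∅.
There is no time when everyone is free.

none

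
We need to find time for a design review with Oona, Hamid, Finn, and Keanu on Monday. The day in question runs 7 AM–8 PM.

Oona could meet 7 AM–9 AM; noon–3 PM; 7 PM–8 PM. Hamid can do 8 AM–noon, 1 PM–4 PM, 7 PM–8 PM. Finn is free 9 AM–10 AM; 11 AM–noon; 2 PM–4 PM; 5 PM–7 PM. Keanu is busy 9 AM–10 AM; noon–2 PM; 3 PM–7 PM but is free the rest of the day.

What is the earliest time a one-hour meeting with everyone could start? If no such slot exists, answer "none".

14:00

Oona free: 07:00-09:00, 12:00-15:00, 19:00-20:00.
Hamid free: 08:00-12:00, 13:00-16:00, 19:00-20:00.
Finn free: 09:00-10:00, 11:00-12:00, 14:00-16:00, 17:00-19:00.
Keanu free: 07:00-09:00, 10:00-12:00, 14:00-15:00, 19:00-20:00 (invert busy blocks within the working day).
Oona ∩ Hamid: 08:00-09:00, 13:00-15:00, 19:00-20:00.
Oona ∩ Hamid ∩ Finn: 14:00-15:00.
Oona ∩ Hamid ∩ Finn ∩ Keanu: 14:00-15:00.
So the common availability across everyone is 14:00-15:00.
The first common window of at least 60 minutes is 14:00-15:00, so the earliest start is 14:00.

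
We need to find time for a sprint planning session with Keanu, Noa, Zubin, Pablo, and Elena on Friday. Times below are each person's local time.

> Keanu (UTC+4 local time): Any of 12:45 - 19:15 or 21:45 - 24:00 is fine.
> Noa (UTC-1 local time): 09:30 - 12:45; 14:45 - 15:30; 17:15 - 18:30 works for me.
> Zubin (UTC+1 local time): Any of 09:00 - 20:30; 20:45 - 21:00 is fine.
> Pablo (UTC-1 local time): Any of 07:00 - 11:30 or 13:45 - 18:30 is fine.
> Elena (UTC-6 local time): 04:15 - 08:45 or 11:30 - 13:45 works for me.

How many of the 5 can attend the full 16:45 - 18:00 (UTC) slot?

Keanu in UTC: 08:45-15:15, 17:45-20:00 (subtract 4h to convert from UTC+4).
Noa in UTC: 10:30-13:45, 15:45-16:30, 18:15-19:30 (add 1h to convert from UTC-1).
Zubin in UTC: 08:00-19:30, 19:45-20:00 (subtract 1h to convert from UTC+1).
Pablo in UTC: 08:00-12:30, 14:45-19:30 (add 1h to convert from UTC-1).
Elena in UTC: 10:15-14:45, 17:30-19:45 (add 6h to convert from UTC-6).
Zubin and Pablo can make the full 16:45-18:00 slot — that's 2.

2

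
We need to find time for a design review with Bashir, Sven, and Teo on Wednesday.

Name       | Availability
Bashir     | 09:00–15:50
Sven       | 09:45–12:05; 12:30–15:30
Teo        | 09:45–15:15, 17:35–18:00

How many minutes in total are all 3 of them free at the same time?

Bashir ∩ Sven: 09:45-12:05, 12:30-15:30.
Bashir ∩ Sven ∩ Teo: 09:45-12:05, 12:30-15:15.
Summing the common windows: 140 + 165 = 305 minutes.

305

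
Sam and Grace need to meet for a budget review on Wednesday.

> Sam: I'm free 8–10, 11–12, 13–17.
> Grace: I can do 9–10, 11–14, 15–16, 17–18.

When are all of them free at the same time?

09:00-10:00, 11:00-12:00, 13:00-14:00, 15:00-16:00

Sam ∩ Grace: 09:00-10:00, 11:00-12:00, 13:00-14:00, 15:00-16:00.
Those are the intersection windows.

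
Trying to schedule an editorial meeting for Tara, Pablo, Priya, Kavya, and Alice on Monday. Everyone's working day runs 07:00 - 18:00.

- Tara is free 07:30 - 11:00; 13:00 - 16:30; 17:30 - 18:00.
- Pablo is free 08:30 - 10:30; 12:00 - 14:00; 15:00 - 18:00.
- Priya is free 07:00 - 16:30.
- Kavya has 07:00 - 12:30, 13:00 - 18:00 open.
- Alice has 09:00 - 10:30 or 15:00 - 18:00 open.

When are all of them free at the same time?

09:00-10:30, 15:00-16:30

Tara ∩ Pablo: 08:30-10:30, 13:00-14:00, 15:00-16:30, 17:30-18:00.
Tara ∩ Pablo ∩ Priya: 08:30-10:30, 13:00-14:00, 15:00-16:30.
Tara ∩ Pablo ∩ Priya ∩ Kavya: 08:30-10:30, 13:00-14:00, 15:00-16:30.
Tara ∩ Pablo ∩ Priya ∩ Kavya ∩ Alice: 09:00-10:30, 15:00-16:30.
Those are the intersection windows.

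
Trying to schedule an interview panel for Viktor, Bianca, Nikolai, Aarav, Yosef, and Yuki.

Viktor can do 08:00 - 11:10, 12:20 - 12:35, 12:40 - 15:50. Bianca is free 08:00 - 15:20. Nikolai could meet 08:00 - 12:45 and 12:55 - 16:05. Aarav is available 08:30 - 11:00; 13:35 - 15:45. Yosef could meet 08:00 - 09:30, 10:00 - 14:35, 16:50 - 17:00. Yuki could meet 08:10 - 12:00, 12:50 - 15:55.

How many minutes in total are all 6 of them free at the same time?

180

Viktor ∩ Bianca: 08:00-11:10, 12:20-12:35, 12:40-15:20.
Viktor ∩ Bianca ∩ Nikolai: 08:00-11:10, 12:20-12:35, 12:40-12:45, 12:55-15:20.
Viktor ∩ Bianca ∩ Nikolai ∩ Aarav: 08:30-11:00, 13:35-15:20.
Viktor ∩ Bianca ∩ Nikolai ∩ Aarav ∩ Yosef: 08:30-09:30, 10:00-11:00, 13:35-14:35.
Viktor ∩ Bianca ∩ Nikolai ∩ Aarav ∩ Yosef ∩ Yuki: 08:30-09:30, 10:00-11:00, 13:35-14:35.
Summing the common windows: 60 + 60 + 60 = 180 minutes.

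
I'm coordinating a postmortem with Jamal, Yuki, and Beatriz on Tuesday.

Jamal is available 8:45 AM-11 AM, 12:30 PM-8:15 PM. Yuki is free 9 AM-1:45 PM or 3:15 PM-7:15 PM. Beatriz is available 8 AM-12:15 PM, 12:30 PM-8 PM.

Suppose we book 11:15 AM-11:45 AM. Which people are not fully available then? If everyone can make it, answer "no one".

Jamal: not fully free for 11:15-11:45. Yuki: free for 11:15-11:45. Beatriz: free for 11:15-11:45.

Jamal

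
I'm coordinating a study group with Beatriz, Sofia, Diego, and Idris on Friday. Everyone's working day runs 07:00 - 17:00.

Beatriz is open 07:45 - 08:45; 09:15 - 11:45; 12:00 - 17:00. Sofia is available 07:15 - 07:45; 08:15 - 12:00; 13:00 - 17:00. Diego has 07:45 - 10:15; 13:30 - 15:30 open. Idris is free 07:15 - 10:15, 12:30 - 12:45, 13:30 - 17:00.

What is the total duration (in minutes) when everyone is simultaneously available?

210

Beatriz ∩ Sofia: 08:15-08:45, 09:15-11:45, 13:00-17:00.
Beatriz ∩ Sofia ∩ Diego: 08:15-08:45, 09:15-10:15, 13:30-15:30.
Beatriz ∩ Sofia ∩ Diego ∩ Idris: 08:15-08:45, 09:15-10:15, 13:30-15:30.
Summing the common windows: 30 + 60 + 120 = 210 minutes.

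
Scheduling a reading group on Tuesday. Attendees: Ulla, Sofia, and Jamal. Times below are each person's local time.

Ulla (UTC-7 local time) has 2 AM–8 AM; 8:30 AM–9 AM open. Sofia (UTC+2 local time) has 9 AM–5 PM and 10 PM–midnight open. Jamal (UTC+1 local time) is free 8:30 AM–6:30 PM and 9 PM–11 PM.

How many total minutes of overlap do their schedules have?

Ulla in UTC: 09:00-15:00, 15:30-16:00 (add 7h to convert from UTC-7).
Sofia in UTC: 07:00-15:00, 20:00-22:00 (subtract 2h to convert from UTC+2).
Jamal in UTC: 07:30-17:30, 20:00-22:00 (subtract 1h to convert from UTC+1).
Ulla ∩ Sofia: 09:00-15:00.
Ulla ∩ Sofia ∩ Jamal: 09:00-15:00.
Those are the intersection windows.
That's a single block of 360 minutes.

360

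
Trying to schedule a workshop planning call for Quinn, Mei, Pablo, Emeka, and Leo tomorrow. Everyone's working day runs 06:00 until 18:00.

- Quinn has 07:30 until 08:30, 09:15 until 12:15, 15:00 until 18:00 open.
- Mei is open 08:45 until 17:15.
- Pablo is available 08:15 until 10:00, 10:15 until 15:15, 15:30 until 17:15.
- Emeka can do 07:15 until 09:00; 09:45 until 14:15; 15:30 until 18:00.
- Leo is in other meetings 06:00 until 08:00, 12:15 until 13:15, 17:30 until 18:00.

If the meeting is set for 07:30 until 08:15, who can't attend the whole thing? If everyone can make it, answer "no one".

Quinn free: 07:30-08:30, 09:15-12:15, 15:00-18:00.
Mei free: 08:45-17:15.
Pablo free: 08:15-10:00, 10:15-15:15, 15:30-17:15.
Emeka free: 07:15-09:00, 09:45-14:15, 15:30-18:00.
Leo free: 08:00-12:15, 13:15-17:30 (invert busy blocks within the working day).
Quinn: free for 07:30-08:15. Mei: not fully free for 07:30-08:15. Pablo: not fully free for 07:30-08:15. Emeka: free for 07:30-08:15. Leo: not fully free for 07:30-08:15.

Leo, Mei, Pablo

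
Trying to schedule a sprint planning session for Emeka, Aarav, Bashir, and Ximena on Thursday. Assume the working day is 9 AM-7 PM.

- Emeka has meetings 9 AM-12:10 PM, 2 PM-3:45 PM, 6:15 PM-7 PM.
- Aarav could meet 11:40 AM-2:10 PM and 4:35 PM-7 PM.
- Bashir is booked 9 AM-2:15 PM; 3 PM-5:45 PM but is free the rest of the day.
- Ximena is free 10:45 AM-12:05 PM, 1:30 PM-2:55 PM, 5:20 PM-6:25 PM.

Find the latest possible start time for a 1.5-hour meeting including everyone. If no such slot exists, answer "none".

Emeka free: 12:10-14:00, 15:45-18:15 (invert busy blocks within the working day).
Aarav free: 11:40-14:10, 16:35-19:00.
Bashir free: 14:15-15:00, 17:45-19:00 (invert busy blocks within the working day).
Ximena free: 10:45-12:05, 13:30-14:55, 17:20-18:25.
Emeka ∩ Aarav: 12:10-14:00, 16:35-18:15.
Emeka ∩ Aarav ∩ Bashir: 17:45-18:15.
Emeka ∩ Aarav ∩ Bashir ∩ Ximena: 17:45-18:15.
So the common availability across everyone is 17:45-18:15.
No common window is at least 90 minutes long.

none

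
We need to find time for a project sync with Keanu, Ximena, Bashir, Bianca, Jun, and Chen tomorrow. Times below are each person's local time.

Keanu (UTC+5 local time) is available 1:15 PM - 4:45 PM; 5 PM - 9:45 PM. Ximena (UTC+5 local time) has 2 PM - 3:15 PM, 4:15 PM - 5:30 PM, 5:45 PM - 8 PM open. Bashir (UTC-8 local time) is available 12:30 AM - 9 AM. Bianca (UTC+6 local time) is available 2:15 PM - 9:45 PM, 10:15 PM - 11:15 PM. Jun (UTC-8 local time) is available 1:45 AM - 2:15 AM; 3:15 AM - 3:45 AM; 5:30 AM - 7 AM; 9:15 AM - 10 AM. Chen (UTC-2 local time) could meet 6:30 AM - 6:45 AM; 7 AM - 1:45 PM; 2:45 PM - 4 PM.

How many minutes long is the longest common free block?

90

Keanu in UTC: 08:15-11:45, 12:00-16:45 (subtract 5h to convert from UTC+5).
Ximena in UTC: 09:00-10:15, 11:15-12:30, 12:45-15:00 (subtract 5h to convert from UTC+5).
Bashir in UTC: 08:30-17:00 (add 8h to convert from UTC-8).
Bianca in UTC: 08:15-15:45, 16:15-17:15 (subtract 6h to convert from UTC+6).
Jun in UTC: 09:45-10:15, 11:15-11:45, 13:30-15:00, 17:15-18:00 (add 8h to convert from UTC-8).
Chen in UTC: 08:30-08:45, 09:00-15:45, 16:45-18:00 (add 2h to convert from UTC-2).
Keanu ∩ Ximena: 09:00-10:15, 11:15-11:45, 12:00-12:30, 12:45-15:00.
Keanu ∩ Ximena ∩ Bashir: 09:00-10:15, 11:15-11:45, 12:00-12:30, 12:45-15:00.
Keanu ∩ Ximena ∩ Bashir ∩ Bianca: 09:00-10:15, 11:15-11:45, 12:00-12:30, 12:45-15:00.
Keanu ∩ Ximena ∩ Bashir ∩ Bianca ∩ Jun: 09:45-10:15, 11:15-11:45, 13:30-15:00.
Keanu ∩ Ximena ∩ Bashir ∩ Bianca ∩ Jun ∩ Chen: 09:45-10:15, 11:15-11:45, 13:30-15:00.
The longest is 13:30-15:00 at 90 minutes.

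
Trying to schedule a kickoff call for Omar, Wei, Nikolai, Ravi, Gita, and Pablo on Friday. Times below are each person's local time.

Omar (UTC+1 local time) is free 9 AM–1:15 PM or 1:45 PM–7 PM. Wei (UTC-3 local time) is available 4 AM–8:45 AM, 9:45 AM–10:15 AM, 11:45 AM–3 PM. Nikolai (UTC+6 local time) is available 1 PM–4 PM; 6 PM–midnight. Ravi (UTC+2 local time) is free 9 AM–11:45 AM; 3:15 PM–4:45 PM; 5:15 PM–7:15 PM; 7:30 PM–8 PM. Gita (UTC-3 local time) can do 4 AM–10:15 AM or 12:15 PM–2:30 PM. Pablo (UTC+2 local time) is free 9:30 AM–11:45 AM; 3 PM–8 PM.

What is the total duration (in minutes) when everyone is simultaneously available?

225

Omar in UTC: 08:00-12:15, 12:45-18:00 (subtract 1h to convert from UTC+1).
Wei in UTC: 07:00-11:45, 12:45-13:15, 14:45-18:00 (add 3h to convert from UTC-3).
Nikolai in UTC: 07:00-10:00, 12:00-18:00 (subtract 6h to convert from UTC+6).
Ravi in UTC: 07:00-09:45, 13:15-14:45, 15:15-17:15, 17:30-18:00 (subtract 2h to convert from UTC+2).
Gita in UTC: 07:00-13:15, 15:15-17:30 (add 3h to convert from UTC-3).
Pablo in UTC: 07:30-09:45, 13:00-18:00 (subtract 2h to convert from UTC+2).
Omar ∩ Wei: 08:00-11:45, 12:45-13:15, 14:45-18:00.
Omar ∩ Wei ∩ Nikolai: 08:00-10:00, 12:45-13:15, 14:45-18:00.
Omar ∩ Wei ∩ Nikolai ∩ Ravi: 08:00-09:45, 15:15-17:15, 17:30-18:00.
Omar ∩ Wei ∩ Nikolai ∩ Ravi ∩ Gita: 08:00-09:45, 15:15-17:15.
Omar ∩ Wei ∩ Nikolai ∩ Ravi ∩ Gita ∩ Pablo: 08:00-09:45, 15:15-17:15.
Those are the intersection windows.
Summing the common windows: 105 + 120 = 225 minutes.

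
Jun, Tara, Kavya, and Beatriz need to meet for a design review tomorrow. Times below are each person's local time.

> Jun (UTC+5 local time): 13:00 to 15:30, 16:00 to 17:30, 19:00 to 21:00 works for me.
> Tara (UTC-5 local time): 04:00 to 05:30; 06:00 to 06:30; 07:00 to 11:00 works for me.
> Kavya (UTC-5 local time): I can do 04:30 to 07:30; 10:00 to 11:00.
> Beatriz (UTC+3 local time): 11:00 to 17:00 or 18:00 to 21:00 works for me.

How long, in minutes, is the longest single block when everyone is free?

60

Jun in UTC: 08:00-10:30, 11:00-12:30, 14:00-16:00 (subtract 5h to convert from UTC+5).
Tara in UTC: 09:00-10:30, 11:00-11:30, 12:00-16:00 (add 5h to convert from UTC-5).
Kavya in UTC: 09:30-12:30, 15:00-16:00 (add 5h to convert from UTC-5).
Beatriz in UTC: 08:00-14:00, 15:00-18:00 (subtract 3h to convert from UTC+3).
Jun ∩ Tara: 09:00-10:30, 11:00-11:30, 12:00-12:30, 14:00-16:00.
Jun ∩ Tara ∩ Kavya: 09:30-10:30, 11:00-11:30, 12:00-12:30, 15:00-16:00.
Jun ∩ Tara ∩ Kavya ∩ Beatriz: 09:30-10:30, 11:00-11:30, 12:00-12:30, 15:00-16:00.
The longest is 09:30-10:30 at 60 minutes.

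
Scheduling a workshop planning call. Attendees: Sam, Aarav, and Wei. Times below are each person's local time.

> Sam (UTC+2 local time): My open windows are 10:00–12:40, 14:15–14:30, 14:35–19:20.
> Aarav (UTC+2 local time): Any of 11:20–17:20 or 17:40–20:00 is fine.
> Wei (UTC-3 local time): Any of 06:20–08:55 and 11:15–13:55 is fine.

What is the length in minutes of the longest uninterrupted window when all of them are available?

80

Sam in UTC: 08:00-10:40, 12:15-12:30, 12:35-17:20 (subtract 2h to convert from UTC+2).
Aarav in UTC: 09:20-15:20, 15:40-18:00 (subtract 2h to convert from UTC+2).
Wei in UTC: 09:20-11:55, 14:15-16:55 (add 3h to convert from UTC-3).
Sam ∩ Aarav: 09:20-10:40, 12:15-12:30, 12:35-15:20, 15:40-17:20.
Sam ∩ Aarav ∩ Wei: 09:20-10:40, 14:15-15:20, 15:40-16:55.
The longest is 09:20-10:40 at 80 minutes.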